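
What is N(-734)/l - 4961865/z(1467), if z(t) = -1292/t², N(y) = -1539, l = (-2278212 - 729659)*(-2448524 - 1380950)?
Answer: 3236830121050155650489679/391631168855036 ≈ 8.2650e+9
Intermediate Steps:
l = 11518563789854 (l = -3007871*(-3829474) = 11518563789854)
z(t) = -1292/t²
N(-734)/l - 4961865/z(1467) = -1539/11518563789854 - 4961865/((-1292/1467²)) = -1539*1/11518563789854 - 4961865/((-1292*1/2152089)) = -81/606240199466 - 4961865/(-1292/2152089) = -81/606240199466 - 4961865*(-2152089/1292) = -81/606240199466 + 10678375085985/1292 = 3236830121050155650489679/391631168855036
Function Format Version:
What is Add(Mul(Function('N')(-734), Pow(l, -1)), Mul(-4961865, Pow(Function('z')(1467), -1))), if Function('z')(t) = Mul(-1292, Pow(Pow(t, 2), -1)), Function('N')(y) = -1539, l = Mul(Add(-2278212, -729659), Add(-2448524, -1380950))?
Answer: Rational(3236830121050155650489679, 391631168855036) ≈ 8.2650e+9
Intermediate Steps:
l = 11518563789854 (l = Mul(-3007871, -3829474) = 11518563789854)
Function('z')(t) = Mul(-1292, Pow(t, -2))
Add(Mul(Function('N')(-734), Pow(l, -1)), Mul(-4961865, Pow(Function('z')(1467), -1))) = Add(Mul(-1539, Pow(11518563789854, -1)), Mul(-4961865, Pow(Mul(-1292, Pow(1467, -2)), -1))) = Add(Mul(-1539, Rational(1, 11518563789854)), Mul(-4961865, Pow(Mul(-1292, Rational(1, 2152089)), -1))) = Add(Rational(-81, 606240199466), Mul(-4961865, Pow(Rational(-1292, 2152089), -1))) = Add(Rational(-81, 606240199466), Mul(-4961865, Rational(-2152089, 1292))) = Add(Rational(-81, 606240199466), Rational(10678375085985, 1292)) = Rational(3236830121050155650489679, 391631168855036)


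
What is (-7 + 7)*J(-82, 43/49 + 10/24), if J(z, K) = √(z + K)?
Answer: 0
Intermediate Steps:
J(z, K) = √(K + z)
(-7 + 7)*J(-82, 43/49 + 10/24) = (-7 + 7)*√((43/49 + 10/24) - 82) = 0*√((43*(1/49) + 10*(1/24)) - 82) = 0*√((43/49 + 5/12) - 82) = 0*√(761/588 - 82) = 0*√(-47455/588) = 0*(I*√142365/42) = 0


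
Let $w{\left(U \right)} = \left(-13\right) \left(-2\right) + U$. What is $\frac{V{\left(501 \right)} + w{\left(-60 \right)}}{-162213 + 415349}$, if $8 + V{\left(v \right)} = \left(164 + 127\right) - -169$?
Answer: $\frac{209}{126568} \approx 0.0016513$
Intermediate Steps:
$V{\left(v \right)} = 452$ ($V{\left(v \right)} = -8 + \left(\left(164 + 127\right) - -169\right) = -8 + \left(291 + 169\right) = -8 + 460 = 452$)
$w{\left(U \right)} = 26 + U$
$\frac{V{\left(501 \right)} + w{\left(-60 \right)}}{-162213 + 415349} = \frac{452 + \left(26 - 60\right)}{-162213 + 415349} = \frac{452 - 34}{253136} = 418 \cdot \frac{1}{253136} = \frac{209}{126568}$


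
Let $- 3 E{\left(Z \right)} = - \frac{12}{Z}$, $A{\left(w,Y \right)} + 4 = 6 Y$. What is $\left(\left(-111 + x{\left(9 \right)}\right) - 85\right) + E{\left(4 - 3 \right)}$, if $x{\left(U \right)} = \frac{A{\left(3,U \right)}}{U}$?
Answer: $- \frac{1678}{9} \approx -186.44$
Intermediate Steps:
$A{\left(w,Y \right)} = -4 + 6 Y$
$E{\left(Z \right)} = \frac{4}{Z}$ ($E{\left(Z \right)} = - \frac{\left(-12\right) \frac{1}{Z}}{3} = \frac{4}{Z}$)
$x{\left(U \right)} = \frac{-4 + 6 U}{U}$
$\left(\left(-111 + x{\left(9 \right)}\right) - 85\right) + E{\left(4 - 3 \right)} = \left(\left(-111 + \left(6 - \frac{4}{9}\right)\right) - 85\right) + \frac{4}{4 - 3} = \left(\left(-111 + \left(6 - \frac{4}{9}\right)\right) - 85\right) + \frac{4}{1} = \left(\left(-111 + \frac{50}{9}\right) - 85\right) + 4 \cdot 1 = \left(- \frac{949}{9} - 85\right) + 4 = - \frac{1714}{9} + 4 = - \frac{1678}{9}$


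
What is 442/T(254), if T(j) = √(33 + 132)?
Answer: 442*√165/165 ≈ 34.410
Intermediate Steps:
T(j) = √165
442/T(254) = 442/(√165) = 442*(√165/165) = 442*√165/165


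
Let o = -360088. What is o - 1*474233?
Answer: -834321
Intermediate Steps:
o - 1*474233 = -360088 - 1*474233 = -360088 - 474233 = -834321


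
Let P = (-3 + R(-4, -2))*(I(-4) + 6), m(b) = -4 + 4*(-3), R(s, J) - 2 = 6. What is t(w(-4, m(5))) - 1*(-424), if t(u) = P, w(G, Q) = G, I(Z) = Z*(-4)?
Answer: 534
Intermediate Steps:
R(s, J) = 8 (R(s, J) = 2 + 6 = 8)
I(Z) = -4*Z
m(b) = -16 (m(b) = -4 - 12 = -16)
P = 110 (P = (-3 + 8)*(-4*(-4) + 6) = 5*(16 + 6) = 5*22 = 110)
t(u) = 110
t(w(-4, m(5))) - 1*(-424) = 110 - 1*(-424) = 110 + 424 = 534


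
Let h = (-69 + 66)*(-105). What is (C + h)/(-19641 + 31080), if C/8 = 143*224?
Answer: 256571/11439 ≈ 22.430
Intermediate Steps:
h = 315 (h = -3*(-105) = 315)
C = 256256 (C = 8*(143*224) = 8*32032 = 256256)
(C + h)/(-19641 + 31080) = (256256 + 315)/(-19641 + 31080) = 256571/11439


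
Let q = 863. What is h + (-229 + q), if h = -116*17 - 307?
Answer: -1645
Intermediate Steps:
h = -2279 (h = -1972 - 307 = -2279)
h + (-229 + q) = -2279 + (-229 + 863) = -2279 + 634 = -1645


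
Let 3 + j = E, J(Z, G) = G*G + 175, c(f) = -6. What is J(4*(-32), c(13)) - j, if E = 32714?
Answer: -32500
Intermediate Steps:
J(Z, G) = 175 + G² (J(Z, G) = G² + 175 = 175 + G²)
j = 32711 (j = -3 + 32714 = 32711)
J(4*(-32), c(13)) - j = (175 + (-6)²) - 1*32711 = (175 + 36) - 32711 = 211 - 32711 = -32500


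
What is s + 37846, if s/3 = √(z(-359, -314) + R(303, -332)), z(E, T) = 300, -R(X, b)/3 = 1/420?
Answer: 37846 + 3*√1469965/70 ≈ 37898.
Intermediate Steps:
R(X, b) = -1/140 (R(X, b) = -3/420 = -3*1/420 = -1/140)
s = 3*√1469965/70 (s = 3*√(300 - 1/140) = 3*√(41999/140) = 3*(√1469965/70) = 3*√1469965/70 ≈ 51.961)
s + 37846 = 3*√1469965/70 + 37846 = 37846 + 3*√1469965/70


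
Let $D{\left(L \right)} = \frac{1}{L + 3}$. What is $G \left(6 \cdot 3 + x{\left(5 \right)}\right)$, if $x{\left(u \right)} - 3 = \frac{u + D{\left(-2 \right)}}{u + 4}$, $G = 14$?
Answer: $\frac{910}{3} \approx 303.33$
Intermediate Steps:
$D{\left(L \right)} = \frac{1}{3 + L}$
$x{\left(u \right)} = 3 + \frac{1 + u}{4 + u}$ ($x{\left(u \right)} = 3 + \frac{u + \frac{1}{3 - 2}}{u + 4} = 3 + \frac{u + 1^{-1}}{4 + u} = 3 + \frac{u + 1}{4 + u} = 3 + \frac{1 + u}{4 + u}$)
$G \left(6 \cdot 3 + x{\left(5 \right)}\right) = 14 \left(6 \cdot 3 + \frac{13 + 4 \cdot 5}{4 + 5}\right) = 14 \left(18 + \frac{13 + 20}{9}\right) = 14 \left(18 + \frac{1}{9} \cdot 33\right) = 14 \left(18 + \frac{11}{3}\right) = 14 \cdot \frac{65}{3} = \frac{910}{3}$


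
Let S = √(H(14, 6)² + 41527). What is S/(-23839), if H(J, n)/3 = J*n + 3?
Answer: -4*√6853/23839 ≈ -0.013890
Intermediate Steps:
H(J, n) = 9 + 3*J*n (H(J, n) = 3*(J*n + 3) = 3*(3 + J*n) = 9 + 3*J*n)
S = 4*√6853 (S = √((9 + 3*14*6)² + 41527) = √((9 + 252)² + 41527) = √(261² + 41527) = √(68121 + 41527) = √109648 = 4*√6853 ≈ 331.13)
S/(-23839) = (4*√6853)/(-23839) = (4*√6853)*(-1/23839) = -4*√6853/23839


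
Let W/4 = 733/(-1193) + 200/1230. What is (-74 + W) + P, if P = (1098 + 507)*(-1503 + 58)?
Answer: -340331881157/146739 ≈ -2.3193e+6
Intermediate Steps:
W = -265196/146739 (W = 4*(733/(-1193) + 200/1230) = 4*(733*(-1/1193) + 200*(1/1230)) = 4*(-733/1193 + 20/123) = 4*(-66299/146739) = -265196/146739 ≈ -1.8073)
P = -2319225 (P = 1605*(-1445) = -2319225)
(-74 + W) + P = (-74 - 265196/146739) - 2319225 = -11123882/146739 - 2319225 = -340331881157/146739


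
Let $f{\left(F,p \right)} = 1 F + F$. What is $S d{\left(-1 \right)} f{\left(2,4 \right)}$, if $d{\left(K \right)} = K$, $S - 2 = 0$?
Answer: $-8$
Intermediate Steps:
$f{\left(F,p \right)} = 2 F$ ($f{\left(F,p \right)} = F + F = 2 F$)
$S = 2$ ($S = 2 + 0 = 2$)
$S d{\left(-1 \right)} f{\left(2,4 \right)} = 2 \left(-1\right) 2 \cdot 2 = \left(-2\right) 4 = -8$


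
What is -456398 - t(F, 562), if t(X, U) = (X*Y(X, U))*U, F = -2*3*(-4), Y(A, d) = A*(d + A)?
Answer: -190151630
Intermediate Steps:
Y(A, d) = A*(A + d)
F = 24 (F = -6*(-4) = 24)
t(X, U) = U*X**2*(U + X) (t(X, U) = (X*(X*(X + U)))*U = (X*(X*(U + X)))*U = (X**2*(U + X))*U = U*X**2*(U + X))
-456398 - t(F, 562) = -456398 - 562*24**2*(562 + 24) = -456398 - 562*576*586 = -456398 - 1*189695232 = -456398 - 189695232 = -190151630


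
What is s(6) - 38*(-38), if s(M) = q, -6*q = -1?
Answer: 8665/6 ≈ 1444.2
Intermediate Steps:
q = ⅙ (q = -⅙*(-1) = ⅙ ≈ 0.16667)
s(M) = ⅙
s(6) - 38*(-38) = ⅙ - 38*(-38) = ⅙ + 1444 = 8665/6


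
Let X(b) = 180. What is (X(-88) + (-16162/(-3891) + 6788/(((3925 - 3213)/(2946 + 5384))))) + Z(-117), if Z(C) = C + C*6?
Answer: 27281760812/346299 ≈ 78781.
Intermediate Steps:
Z(C) = 7*C (Z(C) = C + 6*C = 7*C)
(X(-88) + (-16162/(-3891) + 6788/(((3925 - 3213)/(2946 + 5384))))) + Z(-117) = (180 + (-16162/(-3891) + 6788/(((3925 - 3213)/(2946 + 5384))))) + 7*(-117) = (180 + (-16162*(-1/3891) + 6788/((712/8330)))) - 819 = (180 + (16162/3891 + 6788/((712*(1/8330))))) - 819 = (180 + (16162/3891 + 6788/(356/4165))) - 819 = (180 + (16162/3891 + 6788*(4165/356))) - 819 = (180 + (16162/3891 + 7068005/89)) - 819 = (180 + 27503045873/346299) - 819 = 27565379693/346299 - 819 = 27281760812/346299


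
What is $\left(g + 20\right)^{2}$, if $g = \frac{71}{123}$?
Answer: $\frac{6405961}{15129} \approx 423.42$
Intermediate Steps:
$g = \frac{71}{123}$ ($g = 71 \cdot \frac{1}{123} = \frac{71}{123} \approx 0.57724$)
$\left(g + 20\right)^{2} = \left(\frac{71}{123} + 20\right)^{2} = \left(\frac{2531}{123}\right)^{2} = \frac{6405961}{15129}$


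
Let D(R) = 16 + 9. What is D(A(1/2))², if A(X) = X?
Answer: 625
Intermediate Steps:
D(R) = 25
D(A(1/2))² = 25² = 625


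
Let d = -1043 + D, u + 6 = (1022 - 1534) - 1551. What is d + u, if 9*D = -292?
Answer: -28300/9 ≈ -3144.4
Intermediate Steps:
D = -292/9 (D = (⅑)*(-292) = -292/9 ≈ -32.444)
u = -2069 (u = -6 + ((1022 - 1534) - 1551) = -6 + (-512 - 1551) = -6 - 2063 = -2069)
d = -9679/9 (d = -1043 - 292/9 = -9679/9 ≈ -1075.4)
d + u = -9679/9 - 2069 = -28300/9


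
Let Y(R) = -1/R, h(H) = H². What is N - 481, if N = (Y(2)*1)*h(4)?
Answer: -489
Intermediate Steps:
N = -8 (N = (-1/2*1)*4² = (-1*½*1)*16 = -½*1*16 = -½*16 = -8)
N - 481 = -8 - 481 = -489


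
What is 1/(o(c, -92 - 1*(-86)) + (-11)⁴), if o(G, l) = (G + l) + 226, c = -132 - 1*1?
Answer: 1/14728 ≈ 6.7898e-5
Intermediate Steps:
c = -133 (c = -132 - 1 = -133)
o(G, l) = 226 + G + l
1/(o(c, -92 - 1*(-86)) + (-11)⁴) = 1/((226 - 133 + (-92 - 1*(-86))) + (-11)⁴) = 1/((226 - 133 + (-92 + 86)) + 14641) = 1/((226 - 133 - 6) + 14641) = 1/(87 + 14641) = 1/14728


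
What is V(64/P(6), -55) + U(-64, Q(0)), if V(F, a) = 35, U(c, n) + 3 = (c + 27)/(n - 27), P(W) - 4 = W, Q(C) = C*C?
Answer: 901/27 ≈ 33.370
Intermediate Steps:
Q(C) = C²
P(W) = 4 + W
U(c, n) = -3 + (27 + c)/(-27 + n) (U(c, n) = -3 + (c + 27)/(n - 27) = -3 + (27 + c)/(-27 + n))
V(64/P(6), -55) + U(-64, Q(0)) = 35 + (108 - 64 - 3*0²)/(-27 + 0²) = 35 + (108 - 64 - 3*0)/(-27 + 0) = 35 + (108 - 64 + 0)/(-27) = 35 - 1/27*44 = 35 - 44/27 = 901/27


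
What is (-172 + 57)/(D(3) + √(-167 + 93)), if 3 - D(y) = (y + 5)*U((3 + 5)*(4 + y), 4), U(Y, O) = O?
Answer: 667/183 + 23*I*√74/183 ≈ 3.6448 + 1.0812*I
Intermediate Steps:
D(y) = -17 - 4*y (D(y) = 3 - (y + 5)*4 = 3 - (5 + y)*4 = 3 - (20 + 4*y) = 3 + (-20 - 4*y) = -17 - 4*y)
(-172 + 57)/(D(3) + √(-167 + 93)) = (-172 + 57)/((-17 - 4*3) + √(-167 + 93)) = -115/((-17 - 12) + √(-74)) = -115/(-29 + I*√74)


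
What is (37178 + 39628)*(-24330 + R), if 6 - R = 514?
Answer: -1907707428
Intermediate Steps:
R = -508 (R = 6 - 1*514 = 6 - 514 = -508)
(37178 + 39628)*(-24330 + R) = (37178 + 39628)*(-24330 - 508) = 76806*(-24838) = -1907707428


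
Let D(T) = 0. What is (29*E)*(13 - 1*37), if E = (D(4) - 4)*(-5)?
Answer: -13920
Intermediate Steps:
E = 20 (E = (0 - 4)*(-5) = -4*(-5) = 20)
(29*E)*(13 - 1*37) = (29*20)*(13 - 1*37) = 580*(13 - 37) = 580*(-24) = -13920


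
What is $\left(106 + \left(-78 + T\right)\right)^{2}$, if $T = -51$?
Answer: $529$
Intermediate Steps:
$\left(106 + \left(-78 + T\right)\right)^{2} = \left(106 - 129\right)^{2} = \left(-23\right)^{2} = 529$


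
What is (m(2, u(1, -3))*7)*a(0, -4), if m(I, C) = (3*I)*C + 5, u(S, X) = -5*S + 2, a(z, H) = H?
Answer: 364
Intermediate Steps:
u(S, X) = 2 - 5*S
m(I, C) = 5 + 3*C*I (m(I, C) = 3*C*I + 5 = 5 + 3*C*I)
(m(2, u(1, -3))*7)*a(0, -4) = ((5 + 3*(2 - 5*1)*2)*7)*(-4) = ((5 + 3*(2 - 5)*2)*7)*(-4) = ((5 + 3*(-3)*2)*7)*(-4) = ((5 - 18)*7)*(-4) = -13*7*(-4) = -91*(-4) = 364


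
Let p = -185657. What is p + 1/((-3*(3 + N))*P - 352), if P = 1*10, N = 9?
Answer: -132187785/712 ≈ -1.8566e+5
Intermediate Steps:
P = 10
p + 1/((-3*(3 + N))*P - 352) = -185657 + 1/(-3*(3 + 9)*10 - 352) = -185657 + 1/(-3*12*10 - 352) = -185657 + 1/(-36*10 - 352) = -185657 + 1/(-360 - 352) = -185657 + 1/(-712) = -185657 - 1/712 = -132187785/712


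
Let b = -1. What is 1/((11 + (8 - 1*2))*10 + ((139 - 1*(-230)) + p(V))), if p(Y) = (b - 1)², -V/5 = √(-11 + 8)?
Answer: 1/543 ≈ 0.0018416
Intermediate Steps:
V = -5*I*√3 (V = -5*√(-11 + 8) = -5*I*√3 ≈ -8.6602*I)
p(Y) = 4 (p(Y) = (-1 - 1)² = (-2)² = 4)
1/((11 + (8 - 1*2))*10 + ((139 - 1*(-230)) + p(V))) = 1/((11 + (8 - 1*2))*10 + ((139 - 1*(-230)) + 4)) = 1/((11 + (8 - 2))*10 + ((139 + 230) + 4)) = 1/((11 + 6)*10 + (369 + 4)) = 1/(17*10 + 373) = 1/(170 + 373) = 1/543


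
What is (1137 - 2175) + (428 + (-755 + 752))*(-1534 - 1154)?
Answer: -1143438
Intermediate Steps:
(1137 - 2175) + (428 + (-755 + 752))*(-1534 - 1154) = -1038 + (428 - 3)*(-2688) = -1038 + 425*(-2688) = -1038 - 1142400 = -1143438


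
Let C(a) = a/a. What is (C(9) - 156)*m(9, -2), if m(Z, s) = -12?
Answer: 1860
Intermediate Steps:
C(a) = 1
(C(9) - 156)*m(9, -2) = (1 - 156)*(-12) = -155*(-12) = 1860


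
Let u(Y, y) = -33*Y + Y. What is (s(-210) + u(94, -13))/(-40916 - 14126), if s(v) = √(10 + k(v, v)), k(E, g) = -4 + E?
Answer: 1504/27521 - I*√51/27521 ≈ 0.054649 - 0.00025949*I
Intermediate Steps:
u(Y, y) = -32*Y
s(v) = √(6 + v) (s(v) = √(10 + (-4 + v)) = √(6 + v))
(s(-210) + u(94, -13))/(-40916 - 14126) = (√(6 - 210) - 32*94)/(-40916 - 14126) = (√(-204) - 3008)/(-55042) = (2*I*√51 - 3008)*(-1/55042) = (-3008 + 2*I*√51)*(-1/55042) = 1504/27521 - I*√51/27521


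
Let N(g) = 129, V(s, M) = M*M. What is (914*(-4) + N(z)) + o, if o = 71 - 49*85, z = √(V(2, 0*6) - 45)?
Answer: -7621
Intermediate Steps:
V(s, M) = M²
z = 3*I*√5 (z = √((0*6)² - 45) = √(0² - 45) = √(0 - 45) = √(-45) = 3*I*√5 ≈ 6.7082*I)
o = -4094 (o = 71 - 4165 = -4094)
(914*(-4) + N(z)) + o = (914*(-4) + 129) - 4094 = (-3656 + 129) - 4094 = -3527 - 4094 = -7621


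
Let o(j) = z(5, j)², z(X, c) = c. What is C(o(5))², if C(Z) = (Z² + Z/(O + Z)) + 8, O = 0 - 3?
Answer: 194630401/484 ≈ 4.0213e+5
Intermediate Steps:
O = -3
o(j) = j²
C(Z) = 8 + Z² + Z/(-3 + Z) (C(Z) = (Z² + Z/(-3 + Z)) + 8 = 8 + Z² + Z/(-3 + Z))
C(o(5))² = ((-24 + (5²)³ - 3*(5²)² + 9*5²)/(-3 + 5²))² = ((-24 + 25³ - 3*25² + 9*25)/(-3 + 25))² = ((-24 + 15625 - 3*625 + 225)/22)² = ((-24 + 15625 - 1875 + 225)/22)² = ((1/22)*13951)² = (13951/22)² = 194630401/484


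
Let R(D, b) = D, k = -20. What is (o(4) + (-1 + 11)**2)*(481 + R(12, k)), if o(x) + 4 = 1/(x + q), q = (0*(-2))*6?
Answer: 189805/4 ≈ 47451.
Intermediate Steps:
q = 0 (q = 0*6 = 0)
o(x) = -4 + 1/x (o(x) = -4 + 1/(x + 0) = -4 + 1/x)
(o(4) + (-1 + 11)**2)*(481 + R(12, k)) = ((-4 + 1/4) + (-1 + 11)**2)*(481 + 12) = ((-4 + 1/4) + 10**2)*493 = (-15/4 + 100)*493 = (385/4)*493 = 189805/4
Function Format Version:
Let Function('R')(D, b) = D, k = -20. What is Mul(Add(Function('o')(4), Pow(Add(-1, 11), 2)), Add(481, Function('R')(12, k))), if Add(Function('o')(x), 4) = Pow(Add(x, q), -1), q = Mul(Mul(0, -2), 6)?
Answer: Rational(189805, 4) ≈ 47451.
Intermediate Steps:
q = 0 (q = Mul(0, 6) = 0)
Function('o')(x) = Add(-4, Pow(x, -1)) (Function('o')(x) = Add(-4, Pow(Add(x, 0), -1)) = Add(-4, Pow(x, -1)))
Mul(Add(Function('o')(4), Pow(Add(-1, 11), 2)), Add(481, Function('R')(12, k))) = Mul(Add(Add(-4, Pow(4, -1)), Pow(Add(-1, 11), 2)), Add(481, 12)) = Mul(Add(Add(-4, Rational(1, 4)), Pow(10, 2)), 493) = Mul(Add(Rational(-15, 4), 100), 493) = Mul(Rational(385, 4), 493) = Rational(189805, 4)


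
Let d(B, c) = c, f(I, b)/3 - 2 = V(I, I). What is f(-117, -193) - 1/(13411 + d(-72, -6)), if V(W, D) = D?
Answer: -4624726/13405 ≈ -345.00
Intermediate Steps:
f(I, b) = 6 + 3*I
f(-117, -193) - 1/(13411 + d(-72, -6)) = (6 + 3*(-117)) - 1/(13411 - 6) = (6 - 351) - 1/13405 = -345 - 1*1/13405 = -345 - 1/13405 = -4624726/13405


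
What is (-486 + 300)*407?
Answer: -75702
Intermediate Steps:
(-486 + 300)*407 = -186*407 = -75702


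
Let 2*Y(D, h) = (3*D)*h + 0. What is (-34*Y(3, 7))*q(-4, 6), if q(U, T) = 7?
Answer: -7497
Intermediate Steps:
Y(D, h) = 3*D*h/2 (Y(D, h) = ((3*D)*h + 0)/2 = (3*D*h + 0)/2 = (3*D*h)/2 = 3*D*h/2)
(-34*Y(3, 7))*q(-4, 6) = -51*3*7*7 = -34*63/2*7 = -1071*7 = -7497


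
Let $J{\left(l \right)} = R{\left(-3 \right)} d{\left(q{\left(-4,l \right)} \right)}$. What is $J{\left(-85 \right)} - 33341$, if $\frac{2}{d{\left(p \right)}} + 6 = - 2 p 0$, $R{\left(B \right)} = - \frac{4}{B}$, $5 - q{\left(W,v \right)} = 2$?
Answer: $- \frac{300073}{9} \approx -33341.0$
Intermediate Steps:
$q{\left(W,v \right)} = 3$ ($q{\left(W,v \right)} = 5 - 2 = 3$)
$d{\left(p \right)} = - \frac{1}{3}$ ($d{\left(p \right)} = \frac{2}{-6 + - 2 p 0} = \frac{2}{-6 + 0} = \frac{2}{-6} = 2 \left(- \frac{1}{6}\right) = - \frac{1}{3}$)
$J{\left(l \right)} = - \frac{4}{9}$ ($J{\left(l \right)} = - \frac{4}{-3} \left(- \frac{1}{3}\right) = \left(-4\right) \left(- \frac{1}{3}\right) \left(- \frac{1}{3}\right) = \frac{4}{3} \left(- \frac{1}{3}\right) = - \frac{4}{9}$)
$J{\left(-85 \right)} - 33341 = - \frac{4}{9} - 33341 = - \frac{300073}{9}$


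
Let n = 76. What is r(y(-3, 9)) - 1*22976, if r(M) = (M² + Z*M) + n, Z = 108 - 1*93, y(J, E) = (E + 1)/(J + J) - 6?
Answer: -206606/9 ≈ -22956.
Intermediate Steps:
y(J, E) = -6 + (1 + E)/(2*J) (y(J, E) = (1 + E)/((2*J)) - 6 = (1 + E)*(1/(2*J)) - 6 = (1 + E)/(2*J) - 6 = -6 + (1 + E)/(2*J))
Z = 15 (Z = 108 - 93 = 15)
r(M) = 76 + M² + 15*M (r(M) = (M² + 15*M) + 76 = 76 + M² + 15*M)
r(y(-3, 9)) - 1*22976 = (76 + ((½)*(1 + 9 - 12*(-3))/(-3))² + 15*((½)*(1 + 9 - 12*(-3))/(-3))) - 1*22976 = (76 + ((½)*(-⅓)*(1 + 9 + 36))² + 15*((½)*(-⅓)*(1 + 9 + 36))) - 22976 = (76 + ((½)*(-⅓)*46)² + 15*((½)*(-⅓)*46)) - 22976 = (76 + (-23/3)² + 15*(-23/3)) - 22976 = (76 + 529/9 - 115) - 22976 = 178/9 - 22976 = -206606/9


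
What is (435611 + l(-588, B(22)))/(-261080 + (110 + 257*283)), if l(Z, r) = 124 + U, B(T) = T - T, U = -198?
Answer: -435537/188239 ≈ -2.3137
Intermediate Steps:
B(T) = 0
l(Z, r) = -74 (l(Z, r) = 124 - 198 = -74)
(435611 + l(-588, B(22)))/(-261080 + (110 + 257*283)) = (435611 - 74)/(-261080 + (110 + 257*283)) = 435537/(-261080 + (110 + 72731)) = 435537/(-261080 + 72841) = 435537/(-188239) = 435537*(-1/188239) = -435537/188239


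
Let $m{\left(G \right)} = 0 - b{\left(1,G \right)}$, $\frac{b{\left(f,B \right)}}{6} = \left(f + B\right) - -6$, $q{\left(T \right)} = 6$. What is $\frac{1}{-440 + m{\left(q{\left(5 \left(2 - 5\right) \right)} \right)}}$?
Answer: $- \frac{1}{518} \approx -0.0019305$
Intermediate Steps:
$b{\left(f,B \right)} = 36 + 6 B + 6 f$ ($b{\left(f,B \right)} = 6 \left(\left(f + B\right) - -6\right) = 6 \left(\left(B + f\right) + \left(8 - 2\right)\right) = 6 \left(\left(B + f\right) + 6\right) = 6 \left(6 + B + f\right) = 36 + 6 B + 6 f$)
$m{\left(G \right)} = -42 - 6 G$ ($m{\left(G \right)} = 0 - \left(36 + 6 G + 6 \cdot 1\right) = 0 - \left(36 + 6 G + 6\right) = 0 - \left(42 + 6 G\right) = -42 - 6 G$)
$\frac{1}{-440 + m{\left(q{\left(5 \left(2 - 5\right) \right)} \right)}} = \frac{1}{-440 - 78} = \frac{1}{-518} = - \frac{1}{518}$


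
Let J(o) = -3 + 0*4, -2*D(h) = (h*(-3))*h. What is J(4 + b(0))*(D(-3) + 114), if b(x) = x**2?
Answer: -765/2 ≈ -382.50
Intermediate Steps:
D(h) = 3*h**2/2 (D(h) = -h*(-3)*h/2 = -(-3*h)*h/2 = -(-3)*h**2/2 = 3*h**2/2)
J(o) = -3 (J(o) = -3 + 0 = -3)
J(4 + b(0))*(D(-3) + 114) = -3*((3/2)*(-3)**2 + 114) = -3*((3/2)*9 + 114) = -3*(27/2 + 114) = -3*255/2 = -765/2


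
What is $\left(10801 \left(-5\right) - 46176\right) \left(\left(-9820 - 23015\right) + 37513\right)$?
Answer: $-468646718$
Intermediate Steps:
$\left(10801 \left(-5\right) - 46176\right) \left(\left(-9820 - 23015\right) + 37513\right) = \left(-54005 - 46176\right) \left(-32835 + 37513\right) = \left(-100181\right) 4678 = -468646718$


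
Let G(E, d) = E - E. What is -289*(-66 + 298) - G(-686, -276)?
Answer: -67048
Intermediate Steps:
G(E, d) = 0
-289*(-66 + 298) - G(-686, -276) = -289*(-66 + 298) - 1*0 = -289*232 + 0 = -67048 + 0 = -67048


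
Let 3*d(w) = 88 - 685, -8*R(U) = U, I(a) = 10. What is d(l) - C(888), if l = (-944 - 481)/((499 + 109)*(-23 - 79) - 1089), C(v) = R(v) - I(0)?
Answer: -78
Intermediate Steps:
R(U) = -U/8
C(v) = -10 - v/8 (C(v) = -v/8 - 1*10 = -v/8 - 10 = -10 - v/8)
l = 95/4207 (l = -1425/(608*(-102) - 1089) = -1425/(-62016 - 1089) = -1425/(-63105) = -1425*(-1/63105) = 95/4207 ≈ 0.022581)
d(w) = -199 (d(w) = (88 - 685)/3 = (1/3)*(-597) = -199)
d(l) - C(888) = -199 - (-10 - 1/8*888) = -199 - (-10 - 111) = -199 - 1*(-121) = -199 + 121 = -78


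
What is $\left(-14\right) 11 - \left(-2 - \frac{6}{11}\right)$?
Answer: $- \frac{1666}{11} \approx -151.45$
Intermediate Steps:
$\left(-14\right) 11 - \left(-2 - \frac{6}{11}\right) = -154 + \left(\left(3 - - \frac{6}{11}\right) - 1\right) = -154 + \left(\left(3 + \frac{6}{11}\right) - 1\right) = -154 + \left(\frac{39}{11} - 1\right) = -154 + \frac{28}{11} = - \frac{1666}{11}$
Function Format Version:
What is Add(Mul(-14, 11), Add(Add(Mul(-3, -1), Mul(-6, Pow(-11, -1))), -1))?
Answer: Rational(-1666, 11) ≈ -151.45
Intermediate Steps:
Add(Mul(-14, 11), Add(Add(Mul(-3, -1), Mul(-6, Pow(-11, -1))), -1)) = Add(-154, Add(Add(3, Mul(-6, Rational(-1, 11))), -1)) = Add(-154, Add(Add(3, Rational(6, 11)), -1)) = Add(-154, Add(Rational(39, 11), -1)) = Add(-154, Rational(28, 11)) = Rational(-1666, 11)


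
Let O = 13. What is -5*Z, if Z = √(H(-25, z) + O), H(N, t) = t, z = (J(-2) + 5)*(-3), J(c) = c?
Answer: -10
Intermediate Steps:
z = -9 (z = (-2 + 5)*(-3) = 3*(-3) = -9)
Z = 2 (Z = √(-9 + 13) = √4 = 2)
-5*Z = -5*2 = -10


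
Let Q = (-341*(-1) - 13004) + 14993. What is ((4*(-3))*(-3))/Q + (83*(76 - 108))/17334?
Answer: -1391114/10097055 ≈ -0.13777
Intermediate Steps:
Q = 2330 (Q = (341 - 13004) + 14993 = -12663 + 14993 = 2330)
((4*(-3))*(-3))/Q + (83*(76 - 108))/17334 = ((4*(-3))*(-3))/2330 + (83*(76 - 108))/17334 = -12*(-3)*(1/2330) + (83*(-32))*(1/17334) = 36*(1/2330) - 2656*1/17334 = 18/1165 - 1328/8667 = -1391114/10097055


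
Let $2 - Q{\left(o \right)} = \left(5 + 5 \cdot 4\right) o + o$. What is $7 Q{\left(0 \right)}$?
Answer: $14$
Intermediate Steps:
$Q{\left(o \right)} = 2 - 26 o$ ($Q{\left(o \right)} = 2 - \left(\left(5 + 5 \cdot 4\right) o + o\right) = 2 - \left(\left(5 + 20\right) o + o\right) = 2 - \left(25 o + o\right) = 2 - 26 o$)
$7 Q{\left(0 \right)} = 7 \left(2 - 0\right) = 7 \left(2 + 0\right) = 7 \cdot 2 = 14$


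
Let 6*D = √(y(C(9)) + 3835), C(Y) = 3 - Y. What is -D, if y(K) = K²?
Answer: -7*√79/6 ≈ -10.370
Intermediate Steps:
D = 7*√79/6 (D = √((3 - 1*9)² + 3835)/6 = √((3 - 9)² + 3835)/6 = √((-6)² + 3835)/6 = √(36 + 3835)/6 = √3871/6 = (7*√79)/6 = 7*√79/6 ≈ 10.370)
-D = -7*√79/6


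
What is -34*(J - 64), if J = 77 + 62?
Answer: -2550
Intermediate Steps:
J = 139
-34*(J - 64) = -34*(139 - 64) = -34*75 = -2550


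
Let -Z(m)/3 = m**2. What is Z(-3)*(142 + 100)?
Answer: -6534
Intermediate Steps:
Z(m) = -3*m**2
Z(-3)*(142 + 100) = (-3*(-3)**2)*(142 + 100) = -3*9*242 = -27*242 = -6534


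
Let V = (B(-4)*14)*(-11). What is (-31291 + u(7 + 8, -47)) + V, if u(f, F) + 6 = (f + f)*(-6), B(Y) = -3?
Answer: -31015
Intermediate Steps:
V = 462 (V = -3*14*(-11) = -42*(-11) = 462)
u(f, F) = -6 - 12*f (u(f, F) = -6 + (f + f)*(-6) = -6 + (2*f)*(-6) = -6 - 12*f)
(-31291 + u(7 + 8, -47)) + V = (-31291 + (-6 - 12*(7 + 8))) + 462 = (-31291 + (-6 - 12*15)) + 462 = (-31291 + (-6 - 180)) + 462 = (-31291 - 186) + 462 = -31477 + 462 = -31015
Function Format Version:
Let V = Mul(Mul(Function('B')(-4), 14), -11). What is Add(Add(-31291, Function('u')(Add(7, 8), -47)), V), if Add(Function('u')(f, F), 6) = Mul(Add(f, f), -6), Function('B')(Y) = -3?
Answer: -31015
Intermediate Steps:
V = 462 (V = Mul(Mul(-3, 14), -11) = Mul(-42, -11) = 462)
Function('u')(f, F) = Add(-6, Mul(-12, f)) (Function('u')(f, F) = Add(-6, Mul(Add(f, f), -6)) = Add(-6, Mul(Mul(2, f), -6)) = Add(-6, Mul(-12, f)))
Add(Add(-31291, Function('u')(Add(7, 8), -47)), V) = Add(Add(-31291, Add(-6, Mul(-12, Add(7, 8)))), 462) = Add(Add(-31291, Add(-6, Mul(-12, 15))), 462) = Add(Add(-31291, Add(-6, -180)), 462) = Add(Add(-31291, -186), 462) = Add(-31477, 462) = -31015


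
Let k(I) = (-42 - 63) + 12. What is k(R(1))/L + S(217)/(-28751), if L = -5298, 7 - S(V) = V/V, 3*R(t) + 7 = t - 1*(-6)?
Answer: 880685/50774266 ≈ 0.017345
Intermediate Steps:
R(t) = -1/3 + t/3 (R(t) = -7/3 + (t - 1*(-6))/3 = -7/3 + (t + 6)/3 = -7/3 + (6 + t)/3 = -7/3 + (2 + t/3) = -1/3 + t/3)
S(V) = 6 (S(V) = 7 - V/V = 7 - 1*1 = 7 - 1 = 6)
k(I) = -93 (k(I) = -105 + 12 = -93)
k(R(1))/L + S(217)/(-28751) = -93/(-5298) + 6/(-28751) = -93*(-1/5298) + 6*(-1/28751) = 31/1766 - 6/28751 = 880685/50774266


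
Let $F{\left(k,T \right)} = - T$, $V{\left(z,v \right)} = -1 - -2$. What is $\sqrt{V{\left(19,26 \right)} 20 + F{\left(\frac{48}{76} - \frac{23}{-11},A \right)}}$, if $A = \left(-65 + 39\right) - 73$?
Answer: $\sqrt{119} \approx 10.909$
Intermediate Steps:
$V{\left(z,v \right)} = 1$ ($V{\left(z,v \right)} = -1 + 2 = 1$)
$A = -99$ ($A = -26 - 73 = -99$)
$\sqrt{V{\left(19,26 \right)} 20 + F{\left(\frac{48}{76} - \frac{23}{-11},A \right)}} = \sqrt{1 \cdot 20 - -99} = \sqrt{20 + 99} = \sqrt{119}$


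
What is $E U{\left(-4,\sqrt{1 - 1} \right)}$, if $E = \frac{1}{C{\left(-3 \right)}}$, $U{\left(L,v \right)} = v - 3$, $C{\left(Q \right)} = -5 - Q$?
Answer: $\frac{3}{2} \approx 1.5$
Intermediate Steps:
$U{\left(L,v \right)} = -3 + v$
$E = - \frac{1}{2}$ ($E = \frac{1}{-5 - -3} = \frac{1}{-5 + 3} = \frac{1}{-2} = - \frac{1}{2} \approx -0.5$)
$E U{\left(-4,\sqrt{1 - 1} \right)} = - \frac{-3 + \sqrt{1 - 1}}{2} = - \frac{-3 + \sqrt{0}}{2} = - \frac{-3 + 0}{2} = \left(- \frac{1}{2}\right) \left(-3\right) = \frac{3}{2}$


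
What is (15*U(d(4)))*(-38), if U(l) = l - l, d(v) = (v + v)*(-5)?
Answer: 0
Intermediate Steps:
d(v) = -10*v (d(v) = (2*v)*(-5) = -10*v)
U(l) = 0
(15*U(d(4)))*(-38) = (15*0)*(-38) = 0*(-38) = 0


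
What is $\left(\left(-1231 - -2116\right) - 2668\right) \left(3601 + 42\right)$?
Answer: $-6495469$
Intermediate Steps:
$\left(\left(-1231 - -2116\right) - 2668\right) \left(3601 + 42\right) = \left(\left(-1231 + 2116\right) - 2668\right) 3643 = \left(885 - 2668\right) 3643 = \left(-1783\right) 3643 = -6495469$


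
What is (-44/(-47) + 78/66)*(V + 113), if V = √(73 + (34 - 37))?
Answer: 123735/517 + 1095*√70/517 ≈ 257.05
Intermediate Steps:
V = √70 (V = √(73 - 3) = √70 ≈ 8.3666)
(-44/(-47) + 78/66)*(V + 113) = (-44/(-47) + 78/66)*(√70 + 113) = (-44*(-1/47) + 78*(1/66))*(113 + √70) = (44/47 + 13/11)*(113 + √70) = 1095*(113 + √70)/517 = 123735/517 + 1095*√70/517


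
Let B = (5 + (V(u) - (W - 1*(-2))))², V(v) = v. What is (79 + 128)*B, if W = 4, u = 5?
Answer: 3312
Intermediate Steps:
B = 16 (B = (5 + (5 - (4 - 1*(-2))))² = (5 + (5 - (4 + 2)))² = (5 + (5 - 1*6))² = (5 + (5 - 6))² = (5 - 1)² = 4² = 16)
(79 + 128)*B = (79 + 128)*16 = 207*16 = 3312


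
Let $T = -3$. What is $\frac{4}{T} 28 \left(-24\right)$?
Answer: $896$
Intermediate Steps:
$\frac{4}{T} 28 \left(-24\right) = \frac{4}{-3} \cdot 28 \left(-24\right) = 4 \left(- \frac{1}{3}\right) 28 \left(-24\right) = \left(- \frac{4}{3}\right) 28 \left(-24\right) = \left(- \frac{112}{3}\right) \left(-24\right) = 896$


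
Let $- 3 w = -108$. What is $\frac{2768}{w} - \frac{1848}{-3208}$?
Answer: $\frac{279571}{3609} \approx 77.465$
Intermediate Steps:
$w = 36$ ($w = \left(- \frac{1}{3}\right) \left(-108\right) = 36$)
$\frac{2768}{w} - \frac{1848}{-3208} = \frac{2768}{36} - \frac{1848}{-3208} = 2768 \cdot \frac{1}{36} - - \frac{231}{401} = \frac{692}{9} + \frac{231}{401} = \frac{279571}{3609}$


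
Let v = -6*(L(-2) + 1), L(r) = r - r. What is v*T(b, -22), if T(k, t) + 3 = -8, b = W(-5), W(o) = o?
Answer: 66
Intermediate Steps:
b = -5
T(k, t) = -11 (T(k, t) = -3 - 8 = -11)
L(r) = 0
v = -6 (v = -6*(0 + 1) = -6*1 = -6)
v*T(b, -22) = -6*(-11) = 66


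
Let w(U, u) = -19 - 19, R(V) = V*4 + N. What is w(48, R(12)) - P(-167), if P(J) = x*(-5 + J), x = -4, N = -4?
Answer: -726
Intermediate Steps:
R(V) = -4 + 4*V (R(V) = V*4 - 4 = 4*V - 4 = -4 + 4*V)
w(U, u) = -38
P(J) = 20 - 4*J (P(J) = -4*(-5 + J) = 20 - 4*J)
w(48, R(12)) - P(-167) = -38 - (20 - 4*(-167)) = -38 - (20 + 668) = -38 - 1*688 = -38 - 688 = -726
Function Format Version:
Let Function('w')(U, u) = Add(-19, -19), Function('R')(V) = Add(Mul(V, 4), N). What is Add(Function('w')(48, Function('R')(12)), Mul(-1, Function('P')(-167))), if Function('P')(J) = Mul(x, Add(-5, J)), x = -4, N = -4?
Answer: -726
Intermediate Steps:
Function('R')(V) = Add(-4, Mul(4, V)) (Function('R')(V) = Add(Mul(V, 4), -4) = Add(Mul(4, V), -4) = Add(-4, Mul(4, V)))
Function('w')(U, u) = -38
Function('P')(J) = Add(20, Mul(-4, J)) (Function('P')(J) = Mul(-4, Add(-5, J)) = Add(20, Mul(-4, J)))
Add(Function('w')(48, Function('R')(12)), Mul(-1, Function('P')(-167))) = Add(-38, Mul(-1, Add(20, Mul(-4, -167)))) = Add(-38, Mul(-1, Add(20, 668))) = Add(-38, Mul(-1, 688)) = Add(-38, -688) = -726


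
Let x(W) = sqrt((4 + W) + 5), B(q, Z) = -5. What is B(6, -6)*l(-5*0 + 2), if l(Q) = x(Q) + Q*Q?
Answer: -20 - 5*sqrt(11) ≈ -36.583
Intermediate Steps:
x(W) = sqrt(9 + W)
l(Q) = Q**2 + sqrt(9 + Q) (l(Q) = sqrt(9 + Q) + Q*Q = sqrt(9 + Q) + Q**2 = Q**2 + sqrt(9 + Q))
B(6, -6)*l(-5*0 + 2) = -5*((-5*0 + 2)**2 + sqrt(9 + (-5*0 + 2))) = -5*((-1*0 + 2)**2 + sqrt(9 + (-1*0 + 2))) = -5*((0 + 2)**2 + sqrt(9 + (0 + 2))) = -5*(2**2 + sqrt(9 + 2)) = -5*(4 + sqrt(11)) = -20 - 5*sqrt(11)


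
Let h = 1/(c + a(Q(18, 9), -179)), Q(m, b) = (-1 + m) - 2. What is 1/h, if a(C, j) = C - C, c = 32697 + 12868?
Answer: 45565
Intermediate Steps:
c = 45565
Q(m, b) = -3 + m
a(C, j) = 0
h = 1/45565 (h = 1/(45565 + 0) = 1/45565 ≈ 2.1947e-5)
1/h = 1/(1/45565) = 45565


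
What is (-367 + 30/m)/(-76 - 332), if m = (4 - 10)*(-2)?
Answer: 243/272 ≈ 0.89338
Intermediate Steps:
m = 12 (m = -6*(-2) = 12)
(-367 + 30/m)/(-76 - 332) = (-367 + 30/12)/(-76 - 332) = (-367 + 30*(1/12))/(-408) = (-367 + 5/2)*(-1/408) = -729/2*(-1/408) = 243/272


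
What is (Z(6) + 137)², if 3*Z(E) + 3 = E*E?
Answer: 21904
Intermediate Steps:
Z(E) = -1 + E²/3 (Z(E) = -1 + (E*E)/3 = -1 + E²/3)
(Z(6) + 137)² = ((-1 + (⅓)*6²) + 137)² = ((-1 + (⅓)*36) + 137)² = ((-1 + 12) + 137)² = (11 + 137)² = 148² = 21904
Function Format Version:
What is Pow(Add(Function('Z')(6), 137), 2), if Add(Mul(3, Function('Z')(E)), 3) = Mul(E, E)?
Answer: 21904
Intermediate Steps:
Function('Z')(E) = Add(-1, Mul(Rational(1, 3), Pow(E, 2))) (Function('Z')(E) = Add(-1, Mul(Rational(1, 3), Mul(E, E))) = Add(-1, Mul(Rational(1, 3), Pow(E, 2))))
Pow(Add(Function('Z')(6), 137), 2) = Pow(Add(Add(-1, Mul(Rational(1, 3), Pow(6, 2))), 137), 2) = Pow(Add(Add(-1, Mul(Rational(1, 3), 36)), 137), 2) = Pow(Add(Add(-1, 12), 137), 2) = Pow(Add(11, 137), 2) = Pow(148, 2) = 21904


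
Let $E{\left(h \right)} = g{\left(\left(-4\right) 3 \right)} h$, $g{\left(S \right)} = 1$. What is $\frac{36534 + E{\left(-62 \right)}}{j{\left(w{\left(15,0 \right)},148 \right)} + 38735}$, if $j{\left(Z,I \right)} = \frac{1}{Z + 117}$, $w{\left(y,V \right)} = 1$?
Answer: $\frac{4303696}{4570731} \approx 0.94158$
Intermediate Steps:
$E{\left(h \right)} = h$ ($E{\left(h \right)} = 1 h = h$)
$j{\left(Z,I \right)} = \frac{1}{117 + Z}$
$\frac{36534 + E{\left(-62 \right)}}{j{\left(w{\left(15,0 \right)},148 \right)} + 38735} = \frac{36534 - 62}{\frac{1}{117 + 1} + 38735} = \frac{36472}{\frac{1}{118} + 38735} = \frac{36472}{\frac{4570731}{118}} = 36472 \cdot \frac{118}{4570731} = \frac{4303696}{4570731}$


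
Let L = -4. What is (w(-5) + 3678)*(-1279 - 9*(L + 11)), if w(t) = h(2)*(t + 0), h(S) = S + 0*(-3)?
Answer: -4922456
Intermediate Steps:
h(S) = S (h(S) = S + 0 = S)
w(t) = 2*t (w(t) = 2*(t + 0) = 2*t)
(w(-5) + 3678)*(-1279 - 9*(L + 11)) = (2*(-5) + 3678)*(-1279 - 9*(-4 + 11)) = (-10 + 3678)*(-1279 - 9*7) = 3668*(-1279 - 63) = 3668*(-1342) = -4922456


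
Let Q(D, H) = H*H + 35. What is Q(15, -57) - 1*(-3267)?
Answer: 6551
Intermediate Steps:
Q(D, H) = 35 + H² (Q(D, H) = H² + 35 = 35 + H²)
Q(15, -57) - 1*(-3267) = (35 + (-57)²) - 1*(-3267) = (35 + 3249) + 3267 = 3284 + 3267 = 6551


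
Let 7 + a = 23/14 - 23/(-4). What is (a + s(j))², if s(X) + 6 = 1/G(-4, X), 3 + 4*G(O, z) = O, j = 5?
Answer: 29929/784 ≈ 38.175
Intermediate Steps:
G(O, z) = -¾ + O/4
a = 11/28 (a = -7 + (23/14 - 23/(-4)) = -7 + (23*(1/14) - 23*(-¼)) = -7 + (23/14 + 23/4) = -7 + 207/28 = 11/28 ≈ 0.39286)
s(X) = -46/7 (s(X) = -6 + 1/(-¾ + (¼)*(-4)) = -6 + 1/(-¾ - 1) = -6 + 1/(-7/4) = -6 - 4/7 = -46/7)
(a + s(j))² = (11/28 - 46/7)² = (-173/28)² = 29929/784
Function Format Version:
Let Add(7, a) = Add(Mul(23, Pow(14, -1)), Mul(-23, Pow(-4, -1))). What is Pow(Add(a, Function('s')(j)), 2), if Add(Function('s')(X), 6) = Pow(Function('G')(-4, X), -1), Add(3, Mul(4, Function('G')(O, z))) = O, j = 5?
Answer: Rational(29929, 784) ≈ 38.175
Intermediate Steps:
Function('G')(O, z) = Add(Rational(-3, 4), Mul(Rational(1, 4), O))
a = Rational(11, 28) (a = Add(-7, Add(Mul(23, Pow(14, -1)), Mul(-23, Pow(-4, -1)))) = Add(-7, Add(Mul(23, Rational(1, 14)), Mul(-23, Rational(-1, 4)))) = Add(-7, Add(Rational(23, 14), Rational(23, 4))) = Add(-7, Rational(207, 28)) = Rational(11, 28) ≈ 0.39286)
Function('s')(X) = Rational(-46, 7) (Function('s')(X) = Add(-6, Pow(Add(Rational(-3, 4), Mul(Rational(1, 4), -4)), -1)) = Add(-6, Pow(Add(Rational(-3, 4), -1), -1)) = Add(-6, Pow(Rational(-7, 4), -1)) = Add(-6, Rational(-4, 7)) = Rational(-46, 7))
Pow(Add(a, Function('s')(j)), 2) = Pow(Add(Rational(11, 28), Rational(-46, 7)), 2) = Pow(Rational(-173, 28), 2) = Rational(29929, 784)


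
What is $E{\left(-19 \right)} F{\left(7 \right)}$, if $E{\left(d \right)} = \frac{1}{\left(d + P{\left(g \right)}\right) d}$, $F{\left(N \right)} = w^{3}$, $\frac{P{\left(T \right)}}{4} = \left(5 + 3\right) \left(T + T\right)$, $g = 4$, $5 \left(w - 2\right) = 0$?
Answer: $- \frac{8}{4503} \approx -0.0017766$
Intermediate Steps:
$w = 2$ ($w = 2 + \frac{1}{5} \cdot 0 = 2 + 0 = 2$)
$P{\left(T \right)} = 64 T$ ($P{\left(T \right)} = 4 \left(5 + 3\right) \left(T + T\right) = 4 \cdot 8 \cdot 2 T = 4 \cdot 16 T = 64 T$)
$F{\left(N \right)} = 8$ ($F{\left(N \right)} = 2^{3} = 8$)
$E{\left(d \right)} = \frac{1}{d \left(256 + d\right)}$ ($E{\left(d \right)} = \frac{1}{\left(d + 64 \cdot 4\right) d} = \frac{1}{\left(d + 256\right) d} = \frac{1}{\left(256 + d\right) d} = \frac{1}{d \left(256 + d\right)}$)
$E{\left(-19 \right)} F{\left(7 \right)} = \frac{1}{\left(-19\right) \left(256 - 19\right)} 8 = - \frac{1}{19 \cdot 237} \cdot 8 = \left(- \frac{1}{19}\right) \frac{1}{237} \cdot 8 = \left(- \frac{1}{4503}\right) 8 = - \frac{8}{4503}$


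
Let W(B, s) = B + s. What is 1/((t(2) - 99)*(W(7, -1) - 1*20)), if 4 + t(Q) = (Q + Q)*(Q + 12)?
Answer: 1/658 ≈ 0.0015198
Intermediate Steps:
t(Q) = -4 + 2*Q*(12 + Q) (t(Q) = -4 + (Q + Q)*(Q + 12) = -4 + (2*Q)*(12 + Q) = -4 + 2*Q*(12 + Q))
1/((t(2) - 99)*(W(7, -1) - 1*20)) = 1/(((-4 + 2*2² + 24*2) - 99)*((7 - 1) - 1*20)) = 1/(((-4 + 2*4 + 48) - 99)*(6 - 20)) = 1/(((-4 + 8 + 48) - 99)*(-14)) = 1/((52 - 99)*(-14)) = 1/(-47*(-14)) = 1/658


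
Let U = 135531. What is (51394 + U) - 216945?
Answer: -30020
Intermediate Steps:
(51394 + U) - 216945 = (51394 + 135531) - 216945 = 186925 - 216945 = -30020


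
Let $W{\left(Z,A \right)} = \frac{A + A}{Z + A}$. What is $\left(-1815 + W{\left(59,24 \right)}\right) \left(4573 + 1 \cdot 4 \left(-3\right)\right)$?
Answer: $- \frac{686872917}{83} \approx -8.2756 \cdot 10^{6}$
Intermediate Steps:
$W{\left(Z,A \right)} = \frac{2 A}{A + Z}$
$\left(-1815 + W{\left(59,24 \right)}\right) \left(4573 + 1 \cdot 4 \left(-3\right)\right) = \left(-1815 + 2 \cdot 24 \frac{1}{24 + 59}\right) \left(4573 + 1 \cdot 4 \left(-3\right)\right) = \left(-1815 + 2 \cdot 24 \cdot \frac{1}{83}\right) \left(4573 + 4 \left(-3\right)\right) = \left(-1815 + 2 \cdot 24 \cdot \frac{1}{83}\right) \left(4573 - 12\right) = \left(-1815 + \frac{48}{83}\right) 4561 = \left(- \frac{150597}{83}\right) 4561 = - \frac{686872917}{83}$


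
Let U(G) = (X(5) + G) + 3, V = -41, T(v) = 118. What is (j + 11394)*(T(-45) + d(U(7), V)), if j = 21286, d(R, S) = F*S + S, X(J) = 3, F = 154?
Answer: -203825160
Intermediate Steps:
U(G) = 6 + G (U(G) = (3 + G) + 3 = 6 + G)
d(R, S) = 155*S (d(R, S) = 154*S + S = 155*S)
(j + 11394)*(T(-45) + d(U(7), V)) = (21286 + 11394)*(118 + 155*(-41)) = 32680*(118 - 6355) = 32680*(-6237) = -203825160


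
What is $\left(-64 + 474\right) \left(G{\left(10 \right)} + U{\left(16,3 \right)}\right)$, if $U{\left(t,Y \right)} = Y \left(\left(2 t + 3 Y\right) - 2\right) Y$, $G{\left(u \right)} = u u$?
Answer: $184910$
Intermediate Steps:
$G{\left(u \right)} = u^{2}$
$U{\left(t,Y \right)} = Y^{2} \left(-2 + 2 t + 3 Y\right)$ ($U{\left(t,Y \right)} = Y \left(-2 + 2 t + 3 Y\right) Y = Y^{2} \left(-2 + 2 t + 3 Y\right)$)
$\left(-64 + 474\right) \left(G{\left(10 \right)} + U{\left(16,3 \right)}\right) = \left(-64 + 474\right) \left(10^{2} + 3^{2} \left(-2 + 2 \cdot 16 + 3 \cdot 3\right)\right) = 410 \left(100 + 9 \left(-2 + 32 + 9\right)\right) = 410 \left(100 + 9 \cdot 39\right) = 410 \left(100 + 351\right) = 410 \cdot 451 = 184910$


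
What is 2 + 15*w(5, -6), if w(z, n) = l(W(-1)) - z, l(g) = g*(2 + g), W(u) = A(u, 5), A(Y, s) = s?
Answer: 452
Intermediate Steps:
W(u) = 5
w(z, n) = 35 - z (w(z, n) = 5*(2 + 5) - z = 5*7 - z = 35 - z)
2 + 15*w(5, -6) = 2 + 15*(35 - 1*5) = 2 + 15*(35 - 5) = 2 + 15*30 = 2 + 450 = 452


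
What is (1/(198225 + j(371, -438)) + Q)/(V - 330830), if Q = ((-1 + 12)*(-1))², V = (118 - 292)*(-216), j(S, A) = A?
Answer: -11966114/29000123301 ≈ -0.00041262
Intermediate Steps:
V = 37584 (V = -174*(-216) = 37584)
Q = 121 (Q = (11*(-1))² = (-11)² = 121)
(1/(198225 + j(371, -438)) + Q)/(V - 330830) = (1/(198225 - 438) + 121)/(37584 - 330830) = (1/197787 + 121)/(-293246) = (1/197787 + 121)*(-1/293246) = (23932228/197787)*(-1/293246) = -11966114/29000123301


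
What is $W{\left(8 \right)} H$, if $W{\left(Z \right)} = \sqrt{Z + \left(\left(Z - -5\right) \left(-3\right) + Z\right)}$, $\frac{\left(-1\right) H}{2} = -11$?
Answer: $22 i \sqrt{23} \approx 105.51 i$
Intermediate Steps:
$H = 22$ ($H = \left(-2\right) \left(-11\right) = 22$)
$W{\left(Z \right)} = \sqrt{-15 - Z}$ ($W{\left(Z \right)} = \sqrt{Z + \left(\left(Z + 5\right) \left(-3\right) + Z\right)} = \sqrt{Z + \left(\left(5 + Z\right) \left(-3\right) + Z\right)} = \sqrt{Z - \left(15 + 2 Z\right)} = \sqrt{-15 - Z}$)
$W{\left(8 \right)} H = \sqrt{-15 - 8} \cdot 22 = \sqrt{-23} \cdot 22 = i \sqrt{23} \cdot 22 = 22 i \sqrt{23}$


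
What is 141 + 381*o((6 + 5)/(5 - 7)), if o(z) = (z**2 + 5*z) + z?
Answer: -3627/4 ≈ -906.75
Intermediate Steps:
o(z) = z**2 + 6*z
141 + 381*o((6 + 5)/(5 - 7)) = 141 + 381*(((6 + 5)/(5 - 7))*(6 + (6 + 5)/(5 - 7))) = 141 + 381*((11/(-2))*(6 + 11/(-2))) = 141 + 381*((11*(-1/2))*(6 + 11*(-1/2))) = 141 + 381*(-11*(6 - 11/2)/2) = 141 + 381*(-11/2*1/2) = 141 + 381*(-11/4) = 141 - 4191/4 = -3627/4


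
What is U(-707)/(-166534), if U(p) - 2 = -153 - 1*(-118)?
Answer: 33/166534 ≈ 0.00019816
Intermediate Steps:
U(p) = -33 (U(p) = 2 + (-153 - 1*(-118)) = 2 + (-153 + 118) = 2 - 35 = -33)
U(-707)/(-166534) = -33/(-166534) = -33*(-1/166534) = 33/166534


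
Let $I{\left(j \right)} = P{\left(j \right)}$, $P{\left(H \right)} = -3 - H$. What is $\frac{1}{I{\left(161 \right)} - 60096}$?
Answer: $- \frac{1}{60260} \approx -1.6595 \cdot 10^{-5}$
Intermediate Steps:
$I{\left(j \right)} = -3 - j$
$\frac{1}{I{\left(161 \right)} - 60096} = \frac{1}{\left(-3 - 161\right) - 60096} = \frac{1}{-164 - 60096} = \frac{1}{-60260} = - \frac{1}{60260}$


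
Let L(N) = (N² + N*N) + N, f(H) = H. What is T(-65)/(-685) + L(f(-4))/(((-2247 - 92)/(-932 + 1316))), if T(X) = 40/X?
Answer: -95727848/20828795 ≈ -4.5959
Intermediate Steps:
L(N) = N + 2*N² (L(N) = (N² + N²) + N = 2*N² + N = N + 2*N²)
T(-65)/(-685) + L(f(-4))/(((-2247 - 92)/(-932 + 1316))) = (40/(-65))/(-685) + (-4*(1 + 2*(-4)))/(((-2247 - 92)/(-932 + 1316))) = (40*(-1/65))*(-1/685) + (-4*(1 - 8))/((-2339/384)) = -8/13*(-1/685) + (-4*(-7))/((-2339*1/384)) = 8/8905 + 28/(-2339/384) = 8/8905 + 28*(-384/2339) = 8/8905 - 10752/2339 = -95727848/20828795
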